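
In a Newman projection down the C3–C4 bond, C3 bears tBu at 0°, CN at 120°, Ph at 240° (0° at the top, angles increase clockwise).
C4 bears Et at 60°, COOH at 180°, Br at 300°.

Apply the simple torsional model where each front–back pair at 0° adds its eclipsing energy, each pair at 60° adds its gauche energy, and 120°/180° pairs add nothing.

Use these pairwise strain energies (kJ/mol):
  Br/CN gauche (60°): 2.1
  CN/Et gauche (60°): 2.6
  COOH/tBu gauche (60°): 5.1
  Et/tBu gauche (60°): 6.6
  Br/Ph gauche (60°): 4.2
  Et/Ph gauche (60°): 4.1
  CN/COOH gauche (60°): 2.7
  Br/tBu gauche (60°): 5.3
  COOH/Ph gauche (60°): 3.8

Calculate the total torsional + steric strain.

This conformer is staggered. tBu at 0° is gauche with Et at 60° (6.6); tBu at 0° is gauche with Br at 300° (5.3); CN at 120° is gauche with Et at 60° (2.6); CN at 120° is gauche with COOH at 180° (2.7); Ph at 240° is gauche with COOH at 180° (3.8); Ph at 240° is gauche with Br at 300° (4.2). Total 25.2 kJ/mol.

25.2 kJ/mol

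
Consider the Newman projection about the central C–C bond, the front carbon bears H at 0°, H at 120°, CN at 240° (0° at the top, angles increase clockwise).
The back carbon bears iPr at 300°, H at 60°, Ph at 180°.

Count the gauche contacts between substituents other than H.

Non-H gauche pairs: CN(240°)/iPr(300°); CN(240°)/Ph(180°) — 2 interactions.

2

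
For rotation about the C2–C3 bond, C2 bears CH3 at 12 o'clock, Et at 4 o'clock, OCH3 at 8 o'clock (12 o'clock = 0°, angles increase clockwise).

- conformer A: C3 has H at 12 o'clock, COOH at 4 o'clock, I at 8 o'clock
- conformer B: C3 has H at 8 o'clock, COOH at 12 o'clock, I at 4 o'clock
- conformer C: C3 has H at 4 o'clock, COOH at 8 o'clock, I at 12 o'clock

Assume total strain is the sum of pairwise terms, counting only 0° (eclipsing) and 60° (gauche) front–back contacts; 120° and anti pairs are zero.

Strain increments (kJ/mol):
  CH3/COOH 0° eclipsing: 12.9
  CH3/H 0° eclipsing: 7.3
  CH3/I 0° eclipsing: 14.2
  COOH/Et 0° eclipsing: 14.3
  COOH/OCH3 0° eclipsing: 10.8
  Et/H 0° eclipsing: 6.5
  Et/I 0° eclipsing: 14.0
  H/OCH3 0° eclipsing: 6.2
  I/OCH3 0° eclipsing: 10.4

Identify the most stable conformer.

C

A (eclipsed): CH3(0°)/H(0°) eclipsed 7.3; Et(120°)/COOH(120°) eclipsed 14.3; OCH3(240°)/I(240°) eclipsed 10.4 → 32.0 kJ/mol.
B (eclipsed): CH3(0°)/COOH(0°) eclipsed 12.9; Et(120°)/I(120°) eclipsed 14.0; OCH3(240°)/H(240°) eclipsed 6.2 → 33.1 kJ/mol.
C (eclipsed): CH3(0°)/I(0°) eclipsed 14.2; Et(120°)/H(120°) eclipsed 6.5; OCH3(240°)/COOH(240°) eclipsed 10.8 → 31.5 kJ/mol.
C has the lowest total (31.5 kJ/mol).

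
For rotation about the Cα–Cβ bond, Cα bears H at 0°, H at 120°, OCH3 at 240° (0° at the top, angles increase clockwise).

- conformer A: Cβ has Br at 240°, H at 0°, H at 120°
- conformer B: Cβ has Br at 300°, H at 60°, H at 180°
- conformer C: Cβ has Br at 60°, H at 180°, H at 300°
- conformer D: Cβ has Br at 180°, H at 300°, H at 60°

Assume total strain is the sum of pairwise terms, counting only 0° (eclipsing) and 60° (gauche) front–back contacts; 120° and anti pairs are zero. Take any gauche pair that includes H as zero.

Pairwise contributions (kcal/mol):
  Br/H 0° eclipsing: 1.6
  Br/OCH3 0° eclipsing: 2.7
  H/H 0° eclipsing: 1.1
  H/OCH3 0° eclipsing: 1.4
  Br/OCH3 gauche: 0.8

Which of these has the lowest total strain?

C

A is eclipsed. H at 0° is eclipsed with H at 0° (1.1); H at 120° is eclipsed with H at 120° (1.1); OCH3 at 240° is eclipsed with Br at 240° (2.7). Total 4.9 kcal/mol.
B is staggered. OCH3 at 240° is gauche with Br at 300° (0.8). Total 0.8 kcal/mol.
C (staggered): no non-H gauche contacts → 0.0 kcal/mol.
D is staggered. OCH3 at 240° is gauche with Br at 180° (0.8). Total 0.8 kcal/mol.
C has the lowest total (0.0 kcal/mol).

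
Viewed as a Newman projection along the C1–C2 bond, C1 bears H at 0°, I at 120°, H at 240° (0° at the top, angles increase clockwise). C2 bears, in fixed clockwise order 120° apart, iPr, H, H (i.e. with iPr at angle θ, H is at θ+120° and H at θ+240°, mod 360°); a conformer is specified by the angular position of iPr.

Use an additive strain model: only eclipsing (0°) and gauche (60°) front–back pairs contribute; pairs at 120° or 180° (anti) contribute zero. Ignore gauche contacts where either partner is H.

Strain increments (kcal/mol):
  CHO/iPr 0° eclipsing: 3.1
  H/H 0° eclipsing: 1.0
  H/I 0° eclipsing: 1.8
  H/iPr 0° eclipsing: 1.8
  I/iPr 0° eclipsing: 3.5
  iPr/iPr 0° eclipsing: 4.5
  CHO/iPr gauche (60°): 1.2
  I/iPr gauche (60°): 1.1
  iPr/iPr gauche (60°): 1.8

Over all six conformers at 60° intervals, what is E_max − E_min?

iPr at 0° is eclipsed. H at 0° is eclipsed with iPr at 0° (1.8); I at 120° is eclipsed with H at 120° (1.8); H at 240° is eclipsed with H at 240° (1.0). Total 4.6 kcal/mol.
iPr at 60° is staggered. I at 120° is gauche with iPr at 60° (1.1). Total 1.1 kcal/mol.
iPr at 120° is eclipsed. H at 0° is eclipsed with H at 0° (1.0); I at 120° is eclipsed with iPr at 120° (3.5); H at 240° is eclipsed with H at 240° (1.0). Total 5.5 kcal/mol.
iPr at 180° is staggered. I at 120° is gauche with iPr at 180° (1.1). Total 1.1 kcal/mol.
iPr at 240° is eclipsed. H at 0° is eclipsed with H at 0° (1.0); I at 120° is eclipsed with H at 120° (1.8); H at 240° is eclipsed with iPr at 240° (1.8). Total 4.6 kcal/mol.
iPr at 300° (staggered): no non-H gauche contacts → 0.0 kcal/mol.
Max at 120° (5.5 kcal/mol), min at 300° (0.0 kcal/mol); barrier = 5.5 kcal/mol.

5.5 kcal/mol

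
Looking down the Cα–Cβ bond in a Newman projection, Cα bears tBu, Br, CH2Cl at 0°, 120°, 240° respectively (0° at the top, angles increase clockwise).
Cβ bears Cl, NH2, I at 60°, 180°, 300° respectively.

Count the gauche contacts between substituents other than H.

6

Non-H gauche pairs: tBu(0°)/Cl(60°); tBu(0°)/I(300°); Br(120°)/Cl(60°); Br(120°)/NH2(180°); CH2Cl(240°)/NH2(180°); CH2Cl(240°)/I(300°) — 6 interactions.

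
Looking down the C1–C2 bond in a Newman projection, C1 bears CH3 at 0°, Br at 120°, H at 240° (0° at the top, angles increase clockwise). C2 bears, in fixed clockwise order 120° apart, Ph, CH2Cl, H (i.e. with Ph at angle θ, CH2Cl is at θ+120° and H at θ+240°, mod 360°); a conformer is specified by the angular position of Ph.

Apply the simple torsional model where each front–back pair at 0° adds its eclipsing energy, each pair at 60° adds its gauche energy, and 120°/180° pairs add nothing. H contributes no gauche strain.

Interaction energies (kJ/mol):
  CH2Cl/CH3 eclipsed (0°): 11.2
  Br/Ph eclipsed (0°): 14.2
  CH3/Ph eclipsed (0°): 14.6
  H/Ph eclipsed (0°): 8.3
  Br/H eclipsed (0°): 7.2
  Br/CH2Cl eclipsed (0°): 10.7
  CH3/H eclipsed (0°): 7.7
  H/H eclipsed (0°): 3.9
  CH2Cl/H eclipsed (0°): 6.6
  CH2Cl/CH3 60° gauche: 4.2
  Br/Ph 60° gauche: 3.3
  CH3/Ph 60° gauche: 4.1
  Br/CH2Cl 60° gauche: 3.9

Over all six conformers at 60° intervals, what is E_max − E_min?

21.7 kJ/mol

Ph at 0° (eclipsed): CH3(0°)/Ph(0°) eclipsed 14.6; Br(120°)/CH2Cl(120°) eclipsed 10.7; H(240°)/H(240°) eclipsed 3.9 → 29.2 kJ/mol.
Ph at 60° (staggered): CH3(0°)/Ph(60°) gauche 4.1; Br(120°)/Ph(60°) gauche 3.3; Br(120°)/CH2Cl(180°) gauche 3.9 → 11.3 kJ/mol.
Ph at 120° (eclipsed): CH3(0°)/H(0°) eclipsed 7.7; Br(120°)/Ph(120°) eclipsed 14.2; H(240°)/CH2Cl(240°) eclipsed 6.6 → 28.5 kJ/mol.
Ph at 180° (staggered): CH3(0°)/CH2Cl(300°) gauche 4.2; Br(120°)/Ph(180°) gauche 3.3 → 7.5 kJ/mol.
Ph at 240° (eclipsed): CH3(0°)/CH2Cl(0°) eclipsed 11.2; Br(120°)/H(120°) eclipsed 7.2; H(240°)/Ph(240°) eclipsed 8.3 → 26.7 kJ/mol.
Ph at 300° (staggered): CH3(0°)/Ph(300°) gauche 4.1; CH3(0°)/CH2Cl(60°) gauche 4.2; Br(120°)/CH2Cl(60°) gauche 3.9 → 12.2 kJ/mol.
Max at 0° (29.2 kJ/mol), min at 180° (7.5 kJ/mol); barrier = 21.7 kJ/mol.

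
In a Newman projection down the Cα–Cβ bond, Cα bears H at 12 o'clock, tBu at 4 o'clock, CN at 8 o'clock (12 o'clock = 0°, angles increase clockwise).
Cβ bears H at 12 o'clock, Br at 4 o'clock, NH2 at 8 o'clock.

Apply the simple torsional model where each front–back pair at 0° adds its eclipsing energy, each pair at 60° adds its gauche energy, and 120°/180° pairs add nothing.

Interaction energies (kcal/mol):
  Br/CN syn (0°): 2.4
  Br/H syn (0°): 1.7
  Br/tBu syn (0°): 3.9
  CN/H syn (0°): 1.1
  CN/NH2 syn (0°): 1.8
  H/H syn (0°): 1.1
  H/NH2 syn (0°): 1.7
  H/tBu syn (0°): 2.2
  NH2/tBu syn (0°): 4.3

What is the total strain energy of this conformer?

This conformer (eclipsed): H(0°)/H(0°) eclipsed 1.1; tBu(120°)/Br(120°) eclipsed 3.9; CN(240°)/NH2(240°) eclipsed 1.8 → 6.8 kcal/mol.

6.8 kcal/mol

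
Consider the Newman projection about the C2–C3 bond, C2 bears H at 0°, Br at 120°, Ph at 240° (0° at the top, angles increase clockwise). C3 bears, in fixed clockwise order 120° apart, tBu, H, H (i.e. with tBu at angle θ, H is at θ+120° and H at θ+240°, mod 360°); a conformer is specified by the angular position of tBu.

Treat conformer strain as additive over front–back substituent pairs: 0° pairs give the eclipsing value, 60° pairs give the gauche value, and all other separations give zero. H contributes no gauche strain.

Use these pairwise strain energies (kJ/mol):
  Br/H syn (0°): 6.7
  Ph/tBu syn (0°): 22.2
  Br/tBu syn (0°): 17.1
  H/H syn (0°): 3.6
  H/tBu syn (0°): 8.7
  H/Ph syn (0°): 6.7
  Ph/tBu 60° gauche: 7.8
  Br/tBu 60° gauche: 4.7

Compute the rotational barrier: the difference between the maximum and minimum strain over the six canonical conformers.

tBu at 0° (eclipsed): H(0°)/tBu(0°) eclipsed 8.7; Br(120°)/H(120°) eclipsed 6.7; Ph(240°)/H(240°) eclipsed 6.7 → 22.1 kJ/mol.
tBu at 60° (staggered): Br(120°)/tBu(60°) gauche 4.7 → 4.7 kJ/mol.
tBu at 120° (eclipsed): H(0°)/H(0°) eclipsed 3.6; Br(120°)/tBu(120°) eclipsed 17.1; Ph(240°)/H(240°) eclipsed 6.7 → 27.4 kJ/mol.
tBu at 180° (staggered): Br(120°)/tBu(180°) gauche 4.7; Ph(240°)/tBu(180°) gauche 7.8 → 12.5 kJ/mol.
tBu at 240° (eclipsed): H(0°)/H(0°) eclipsed 3.6; Br(120°)/H(120°) eclipsed 6.7; Ph(240°)/tBu(240°) eclipsed 22.2 → 32.5 kJ/mol.
tBu at 300° (staggered): Ph(240°)/tBu(300°) gauche 7.8 → 7.8 kJ/mol.
Max at 240° (32.5 kJ/mol), min at 60° (4.7 kJ/mol); barrier = 27.8 kJ/mol.

27.8 kJ/mol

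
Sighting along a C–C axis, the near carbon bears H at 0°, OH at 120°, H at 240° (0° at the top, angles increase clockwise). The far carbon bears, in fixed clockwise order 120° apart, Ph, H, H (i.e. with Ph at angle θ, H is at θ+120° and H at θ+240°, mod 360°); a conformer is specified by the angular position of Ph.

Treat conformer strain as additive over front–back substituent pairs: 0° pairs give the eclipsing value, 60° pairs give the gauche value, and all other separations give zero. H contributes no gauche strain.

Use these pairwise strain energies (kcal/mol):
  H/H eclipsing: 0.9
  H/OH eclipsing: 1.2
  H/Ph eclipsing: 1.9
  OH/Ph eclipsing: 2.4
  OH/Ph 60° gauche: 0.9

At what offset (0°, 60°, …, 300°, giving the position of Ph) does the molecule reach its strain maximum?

120°

Ph at 0° (eclipsed): H–Ph eclipsed, OH–H eclipsed, H–H eclipsed; 1.9 + 1.2 + 0.9 = 4.0 kcal/mol.
Ph at 60° (staggered): OH–Ph gauche; 0.9 = 0.9 kcal/mol.
Ph at 120° (eclipsed): H–H eclipsed, OH–Ph eclipsed, H–H eclipsed; 0.9 + 2.4 + 0.9 = 4.2 kcal/mol.
Ph at 180° (staggered): OH–Ph gauche; 0.9 = 0.9 kcal/mol.
Ph at 240° (eclipsed): H–H eclipsed, OH–H eclipsed, H–Ph eclipsed; 0.9 + 1.2 + 1.9 = 4.0 kcal/mol.
Ph at 300° (staggered): no non-H gauche contacts → 0.0 kcal/mol.
The maximum (4.2 kcal/mol) occurs with Ph at 120°.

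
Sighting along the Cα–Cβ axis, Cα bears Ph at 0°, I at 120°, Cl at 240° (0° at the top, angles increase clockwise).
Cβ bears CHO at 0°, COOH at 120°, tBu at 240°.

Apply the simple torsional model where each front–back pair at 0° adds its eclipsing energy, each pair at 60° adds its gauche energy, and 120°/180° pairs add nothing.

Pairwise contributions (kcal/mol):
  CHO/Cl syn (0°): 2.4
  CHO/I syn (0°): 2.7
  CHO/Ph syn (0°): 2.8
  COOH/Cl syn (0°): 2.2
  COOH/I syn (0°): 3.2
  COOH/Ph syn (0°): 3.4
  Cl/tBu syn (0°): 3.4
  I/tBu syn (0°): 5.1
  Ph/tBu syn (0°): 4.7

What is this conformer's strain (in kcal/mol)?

9.4 kcal/mol

This conformer (eclipsed): Ph–CHO eclipsed, I–COOH eclipsed, Cl–tBu eclipsed; 2.8 + 3.2 + 3.4 = 9.4 kcal/mol.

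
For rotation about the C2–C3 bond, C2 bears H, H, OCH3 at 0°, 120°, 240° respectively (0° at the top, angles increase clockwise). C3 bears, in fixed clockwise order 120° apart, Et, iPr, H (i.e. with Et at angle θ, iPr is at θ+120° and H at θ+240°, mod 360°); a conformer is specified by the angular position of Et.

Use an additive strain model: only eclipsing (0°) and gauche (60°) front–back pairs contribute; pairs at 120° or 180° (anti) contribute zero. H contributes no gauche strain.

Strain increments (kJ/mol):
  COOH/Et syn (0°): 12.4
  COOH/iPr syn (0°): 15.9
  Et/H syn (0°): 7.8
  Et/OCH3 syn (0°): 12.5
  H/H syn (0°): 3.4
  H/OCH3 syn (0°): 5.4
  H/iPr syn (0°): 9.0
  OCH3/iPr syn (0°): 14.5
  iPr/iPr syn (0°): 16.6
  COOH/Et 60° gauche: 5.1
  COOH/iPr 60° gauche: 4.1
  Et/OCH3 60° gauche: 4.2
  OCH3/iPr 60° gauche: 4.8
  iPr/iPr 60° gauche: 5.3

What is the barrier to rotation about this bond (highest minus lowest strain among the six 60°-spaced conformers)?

Et at 0° (eclipsed): H–Et eclipsed, H–iPr eclipsed, OCH3–H eclipsed; 7.8 + 9.0 + 5.4 = 22.2 kJ/mol.
Et at 60° (staggered): OCH3–iPr gauche; 4.8 = 4.8 kJ/mol.
Et at 120° (eclipsed): H–H eclipsed, H–Et eclipsed, OCH3–iPr eclipsed; 3.4 + 7.8 + 14.5 = 25.7 kJ/mol.
Et at 180° (staggered): OCH3–Et gauche, OCH3–iPr gauche; 4.2 + 4.8 = 9.0 kJ/mol.
Et at 240° (eclipsed): H–iPr eclipsed, H–H eclipsed, OCH3–Et eclipsed; 9.0 + 3.4 + 12.5 = 24.9 kJ/mol.
Et at 300° (staggered): OCH3–Et gauche; 4.2 = 4.2 kJ/mol.
Max at 120° (25.7 kJ/mol), min at 300° (4.2 kJ/mol); barrier = 21.5 kJ/mol.

21.5 kJ/mol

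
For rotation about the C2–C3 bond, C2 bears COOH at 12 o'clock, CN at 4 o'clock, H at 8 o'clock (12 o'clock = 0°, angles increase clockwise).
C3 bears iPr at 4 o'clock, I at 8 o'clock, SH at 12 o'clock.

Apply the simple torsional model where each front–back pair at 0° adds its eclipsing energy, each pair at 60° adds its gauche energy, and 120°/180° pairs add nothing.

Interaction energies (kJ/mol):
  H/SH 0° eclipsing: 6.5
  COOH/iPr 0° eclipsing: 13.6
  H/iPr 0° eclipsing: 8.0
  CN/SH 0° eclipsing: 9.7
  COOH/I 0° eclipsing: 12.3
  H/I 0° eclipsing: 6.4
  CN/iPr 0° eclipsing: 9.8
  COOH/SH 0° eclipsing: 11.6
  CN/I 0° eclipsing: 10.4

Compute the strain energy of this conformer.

27.8 kJ/mol

This conformer (eclipsed): COOH–SH eclipsed, CN–iPr eclipsed, H–I eclipsed; 11.6 + 9.8 + 6.4 = 27.8 kJ/mol.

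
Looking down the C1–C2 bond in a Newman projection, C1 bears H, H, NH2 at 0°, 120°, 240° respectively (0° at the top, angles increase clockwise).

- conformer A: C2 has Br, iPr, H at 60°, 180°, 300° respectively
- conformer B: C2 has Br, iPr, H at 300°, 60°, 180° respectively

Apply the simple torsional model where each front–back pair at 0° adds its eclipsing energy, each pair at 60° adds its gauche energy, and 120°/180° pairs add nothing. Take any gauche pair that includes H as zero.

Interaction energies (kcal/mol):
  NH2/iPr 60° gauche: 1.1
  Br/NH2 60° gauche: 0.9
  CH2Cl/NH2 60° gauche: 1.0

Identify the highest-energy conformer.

A (staggered): NH2–iPr gauche; 1.1 = 1.1 kcal/mol.
B (staggered): NH2–Br gauche; 0.9 = 0.9 kcal/mol.
A has the highest total (1.1 kcal/mol).

A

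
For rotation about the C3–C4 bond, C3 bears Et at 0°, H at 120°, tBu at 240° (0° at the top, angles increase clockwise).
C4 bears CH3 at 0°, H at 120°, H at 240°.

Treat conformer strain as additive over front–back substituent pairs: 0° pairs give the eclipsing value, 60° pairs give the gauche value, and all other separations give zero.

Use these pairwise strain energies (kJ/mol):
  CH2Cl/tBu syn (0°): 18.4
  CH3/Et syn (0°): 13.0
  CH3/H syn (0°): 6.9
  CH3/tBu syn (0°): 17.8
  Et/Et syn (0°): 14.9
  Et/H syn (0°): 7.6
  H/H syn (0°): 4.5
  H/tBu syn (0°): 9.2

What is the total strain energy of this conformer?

26.7 kJ/mol

This conformer is eclipsed. Et at 0° is eclipsed with CH3 at 0° (13.0); H at 120° is eclipsed with H at 120° (4.5); tBu at 240° is eclipsed with H at 240° (9.2). Total 26.7 kJ/mol.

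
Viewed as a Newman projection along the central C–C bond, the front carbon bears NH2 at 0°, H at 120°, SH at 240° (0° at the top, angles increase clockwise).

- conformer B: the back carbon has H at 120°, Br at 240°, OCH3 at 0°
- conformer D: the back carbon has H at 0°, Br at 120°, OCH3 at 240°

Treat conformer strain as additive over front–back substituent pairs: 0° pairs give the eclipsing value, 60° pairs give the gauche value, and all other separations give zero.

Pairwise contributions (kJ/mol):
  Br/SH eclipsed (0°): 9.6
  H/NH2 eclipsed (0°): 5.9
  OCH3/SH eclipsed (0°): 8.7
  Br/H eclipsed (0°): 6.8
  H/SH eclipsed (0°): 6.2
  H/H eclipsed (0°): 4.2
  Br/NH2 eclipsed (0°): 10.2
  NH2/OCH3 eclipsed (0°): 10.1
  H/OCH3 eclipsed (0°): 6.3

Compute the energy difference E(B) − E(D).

+2.5 kJ/mol

B (eclipsed): NH2(0°)/OCH3(0°) eclipsed 10.1; H(120°)/H(120°) eclipsed 4.2; SH(240°)/Br(240°) eclipsed 9.6 → 23.9 kJ/mol.
D (eclipsed): NH2(0°)/H(0°) eclipsed 5.9; H(120°)/Br(120°) eclipsed 6.8; SH(240°)/OCH3(240°) eclipsed 8.7 → 21.4 kJ/mol.
E(B) − E(D) = 23.9 − 21.4 = +2.5 kJ/mol.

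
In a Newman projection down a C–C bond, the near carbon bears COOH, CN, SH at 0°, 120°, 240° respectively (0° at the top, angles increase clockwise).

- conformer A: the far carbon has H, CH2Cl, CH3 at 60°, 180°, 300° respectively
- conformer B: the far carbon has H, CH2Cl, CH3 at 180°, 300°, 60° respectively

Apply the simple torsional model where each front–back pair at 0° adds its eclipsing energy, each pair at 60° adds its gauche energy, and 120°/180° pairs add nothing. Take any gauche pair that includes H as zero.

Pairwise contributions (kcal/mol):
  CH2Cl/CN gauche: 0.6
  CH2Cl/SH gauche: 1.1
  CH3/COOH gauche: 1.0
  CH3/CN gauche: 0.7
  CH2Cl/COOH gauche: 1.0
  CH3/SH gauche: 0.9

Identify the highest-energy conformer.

A (staggered): COOH–CH3 gauche, CN–CH2Cl gauche, SH–CH2Cl gauche, SH–CH3 gauche; 1.0 + 0.6 + 1.1 + 0.9 = 3.6 kcal/mol.
B (staggered): COOH–CH2Cl gauche, COOH–CH3 gauche, CN–CH3 gauche, SH–CH2Cl gauche; 1.0 + 1.0 + 0.7 + 1.1 = 3.8 kcal/mol.
B has the highest total (3.8 kcal/mol).

B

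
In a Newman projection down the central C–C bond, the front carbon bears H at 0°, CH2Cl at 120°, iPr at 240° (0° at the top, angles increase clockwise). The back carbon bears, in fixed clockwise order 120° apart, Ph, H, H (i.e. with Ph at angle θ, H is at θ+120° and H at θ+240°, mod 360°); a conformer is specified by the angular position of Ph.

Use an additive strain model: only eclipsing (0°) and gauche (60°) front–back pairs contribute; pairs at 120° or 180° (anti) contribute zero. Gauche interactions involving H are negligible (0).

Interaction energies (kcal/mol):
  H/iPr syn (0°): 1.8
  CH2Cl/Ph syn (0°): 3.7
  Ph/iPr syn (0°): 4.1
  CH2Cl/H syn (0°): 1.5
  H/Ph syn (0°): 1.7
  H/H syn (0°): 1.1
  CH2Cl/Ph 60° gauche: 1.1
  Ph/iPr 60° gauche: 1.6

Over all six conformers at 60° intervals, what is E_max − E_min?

5.6 kcal/mol

Ph at 0° (eclipsed): H(0°)/Ph(0°) eclipsed 1.7; CH2Cl(120°)/H(120°) eclipsed 1.5; iPr(240°)/H(240°) eclipsed 1.8 → 5.0 kcal/mol.
Ph at 60° (staggered): CH2Cl(120°)/Ph(60°) gauche 1.1 → 1.1 kcal/mol.
Ph at 120° (eclipsed): H(0°)/H(0°) eclipsed 1.1; CH2Cl(120°)/Ph(120°) eclipsed 3.7; iPr(240°)/H(240°) eclipsed 1.8 → 6.6 kcal/mol.
Ph at 180° (staggered): CH2Cl(120°)/Ph(180°) gauche 1.1; iPr(240°)/Ph(180°) gauche 1.6 → 2.7 kcal/mol.
Ph at 240° (eclipsed): H(0°)/H(0°) eclipsed 1.1; CH2Cl(120°)/H(120°) eclipsed 1.5; iPr(240°)/Ph(240°) eclipsed 4.1 → 6.7 kcal/mol.
Ph at 300° (staggered): iPr(240°)/Ph(300°) gauche 1.6 → 1.6 kcal/mol.
Max at 240° (6.7 kcal/mol), min at 60° (1.1 kcal/mol); barrier = 5.6 kcal/mol.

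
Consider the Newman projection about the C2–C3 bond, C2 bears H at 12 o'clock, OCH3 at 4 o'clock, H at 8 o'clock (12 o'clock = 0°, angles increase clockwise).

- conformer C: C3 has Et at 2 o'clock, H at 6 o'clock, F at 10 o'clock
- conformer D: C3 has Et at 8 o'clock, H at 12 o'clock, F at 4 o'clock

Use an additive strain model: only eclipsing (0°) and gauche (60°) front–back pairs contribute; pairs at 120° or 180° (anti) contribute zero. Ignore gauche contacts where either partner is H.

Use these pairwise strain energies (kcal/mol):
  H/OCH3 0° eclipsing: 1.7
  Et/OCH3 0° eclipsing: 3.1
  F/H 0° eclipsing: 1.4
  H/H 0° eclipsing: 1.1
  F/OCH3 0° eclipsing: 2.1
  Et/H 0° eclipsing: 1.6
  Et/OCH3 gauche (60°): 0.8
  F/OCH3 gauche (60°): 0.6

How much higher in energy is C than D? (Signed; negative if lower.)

C (staggered): OCH3–Et gauche; 0.8 = 0.8 kcal/mol.
D (eclipsed): H–H eclipsed, OCH3–F eclipsed, H–Et eclipsed; 1.1 + 2.1 + 1.6 = 4.8 kcal/mol.
E(C) − E(D) = 0.8 − 4.8 = -4.0 kcal/mol.

-4.0 kcal/mol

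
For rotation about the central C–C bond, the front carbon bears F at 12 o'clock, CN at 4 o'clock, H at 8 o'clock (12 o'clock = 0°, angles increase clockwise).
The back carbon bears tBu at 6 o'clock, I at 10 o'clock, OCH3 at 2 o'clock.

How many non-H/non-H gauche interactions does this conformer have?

4

Non-H gauche pairs: F(0°)/I(300°); F(0°)/OCH3(60°); CN(120°)/tBu(180°); CN(120°)/OCH3(60°) — 4 interactions.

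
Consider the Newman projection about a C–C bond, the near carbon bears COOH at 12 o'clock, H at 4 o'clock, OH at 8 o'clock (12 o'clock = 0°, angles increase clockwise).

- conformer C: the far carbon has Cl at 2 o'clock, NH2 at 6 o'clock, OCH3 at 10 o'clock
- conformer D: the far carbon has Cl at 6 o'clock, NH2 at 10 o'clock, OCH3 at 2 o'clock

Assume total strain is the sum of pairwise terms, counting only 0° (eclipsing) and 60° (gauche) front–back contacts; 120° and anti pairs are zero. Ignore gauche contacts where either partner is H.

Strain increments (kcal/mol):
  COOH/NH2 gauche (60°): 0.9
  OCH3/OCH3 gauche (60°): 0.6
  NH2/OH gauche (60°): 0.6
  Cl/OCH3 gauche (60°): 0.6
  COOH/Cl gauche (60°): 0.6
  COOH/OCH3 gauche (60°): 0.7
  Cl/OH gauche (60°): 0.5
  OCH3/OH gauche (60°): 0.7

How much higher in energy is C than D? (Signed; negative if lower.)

C (staggered): COOH–Cl gauche, COOH–OCH3 gauche, OH–NH2 gauche, OH–OCH3 gauche; 0.6 + 0.7 + 0.6 + 0.7 = 2.6 kcal/mol.
D (staggered): COOH–NH2 gauche, COOH–OCH3 gauche, OH–Cl gauche, OH–NH2 gauche; 0.9 + 0.7 + 0.5 + 0.6 = 2.7 kcal/mol.
E(C) − E(D) = 2.6 − 2.7 = -0.1 kcal/mol.

-0.1 kcal/mol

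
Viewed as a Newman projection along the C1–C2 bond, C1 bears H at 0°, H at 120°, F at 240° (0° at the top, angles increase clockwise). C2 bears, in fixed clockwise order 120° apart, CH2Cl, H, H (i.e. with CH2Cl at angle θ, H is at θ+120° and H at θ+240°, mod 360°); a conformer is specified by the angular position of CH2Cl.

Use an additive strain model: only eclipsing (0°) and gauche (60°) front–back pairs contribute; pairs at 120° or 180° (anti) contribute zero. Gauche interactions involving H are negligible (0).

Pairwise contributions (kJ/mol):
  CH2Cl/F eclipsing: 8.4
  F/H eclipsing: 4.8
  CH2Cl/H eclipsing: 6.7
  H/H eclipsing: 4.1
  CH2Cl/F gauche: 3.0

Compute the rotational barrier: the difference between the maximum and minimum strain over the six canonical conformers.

16.6 kJ/mol

CH2Cl at 0° (eclipsed): H(0°)/CH2Cl(0°) eclipsed 6.7; H(120°)/H(120°) eclipsed 4.1; F(240°)/H(240°) eclipsed 4.8 → 15.6 kJ/mol.
CH2Cl at 60° (staggered): no non-H gauche contacts → 0.0 kJ/mol.
CH2Cl at 120° (eclipsed): H(0°)/H(0°) eclipsed 4.1; H(120°)/CH2Cl(120°) eclipsed 6.7; F(240°)/H(240°) eclipsed 4.8 → 15.6 kJ/mol.
CH2Cl at 180° (staggered): F(240°)/CH2Cl(180°) gauche 3.0 → 3.0 kJ/mol.
CH2Cl at 240° (eclipsed): H(0°)/H(0°) eclipsed 4.1; H(120°)/H(120°) eclipsed 4.1; F(240°)/CH2Cl(240°) eclipsed 8.4 → 16.6 kJ/mol.
CH2Cl at 300° (staggered): F(240°)/CH2Cl(300°) gauche 3.0 → 3.0 kJ/mol.
Max at 240° (16.6 kJ/mol), min at 60° (0.0 kJ/mol); barrier = 16.6 kJ/mol.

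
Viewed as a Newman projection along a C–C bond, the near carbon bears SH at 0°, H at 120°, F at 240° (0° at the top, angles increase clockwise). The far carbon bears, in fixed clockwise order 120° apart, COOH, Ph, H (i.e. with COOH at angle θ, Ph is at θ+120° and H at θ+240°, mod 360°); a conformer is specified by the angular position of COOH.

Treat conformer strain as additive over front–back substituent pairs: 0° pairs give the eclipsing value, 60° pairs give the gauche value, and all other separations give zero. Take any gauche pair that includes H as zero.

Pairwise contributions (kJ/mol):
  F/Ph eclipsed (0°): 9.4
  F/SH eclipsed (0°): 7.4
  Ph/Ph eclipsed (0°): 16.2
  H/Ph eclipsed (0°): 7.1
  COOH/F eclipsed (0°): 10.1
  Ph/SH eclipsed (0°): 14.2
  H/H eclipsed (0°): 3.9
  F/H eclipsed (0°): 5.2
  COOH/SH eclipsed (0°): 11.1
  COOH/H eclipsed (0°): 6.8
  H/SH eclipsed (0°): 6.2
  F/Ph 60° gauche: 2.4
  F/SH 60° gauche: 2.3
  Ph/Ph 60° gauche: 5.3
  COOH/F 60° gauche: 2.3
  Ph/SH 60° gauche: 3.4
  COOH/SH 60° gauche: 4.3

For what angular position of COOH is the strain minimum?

COOH at 0° (eclipsed): SH–COOH eclipsed, H–Ph eclipsed, F–H eclipsed; 11.1 + 7.1 + 5.2 = 23.4 kJ/mol.
COOH at 60° (staggered): SH–COOH gauche, F–Ph gauche; 4.3 + 2.4 = 6.7 kJ/mol.
COOH at 120° (eclipsed): SH–H eclipsed, H–COOH eclipsed, F–Ph eclipsed; 6.2 + 6.8 + 9.4 = 22.4 kJ/mol.
COOH at 180° (staggered): SH–Ph gauche, F–COOH gauche, F–Ph gauche; 3.4 + 2.3 + 2.4 = 8.1 kJ/mol.
COOH at 240° (eclipsed): SH–Ph eclipsed, H–H eclipsed, F–COOH eclipsed; 14.2 + 3.9 + 10.1 = 28.2 kJ/mol.
COOH at 300° (staggered): SH–COOH gauche, SH–Ph gauche, F–COOH gauche; 4.3 + 3.4 + 2.3 = 10.0 kJ/mol.
The minimum (6.7 kJ/mol) occurs with COOH at 60°.

60°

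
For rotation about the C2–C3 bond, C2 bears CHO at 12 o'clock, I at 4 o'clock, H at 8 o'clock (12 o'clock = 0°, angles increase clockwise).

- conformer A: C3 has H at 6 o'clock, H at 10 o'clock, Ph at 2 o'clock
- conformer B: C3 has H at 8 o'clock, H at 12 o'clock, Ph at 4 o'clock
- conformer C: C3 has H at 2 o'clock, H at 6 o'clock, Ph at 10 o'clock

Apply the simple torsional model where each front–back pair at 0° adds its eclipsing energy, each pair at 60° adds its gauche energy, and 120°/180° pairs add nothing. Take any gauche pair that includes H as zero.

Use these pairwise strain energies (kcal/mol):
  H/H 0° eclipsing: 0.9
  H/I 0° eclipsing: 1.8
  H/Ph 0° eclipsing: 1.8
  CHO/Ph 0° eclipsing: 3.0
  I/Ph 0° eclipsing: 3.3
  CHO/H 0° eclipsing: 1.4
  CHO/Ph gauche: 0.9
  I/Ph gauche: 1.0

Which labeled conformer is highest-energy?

B

A (staggered): CHO–Ph gauche, I–Ph gauche; 0.9 + 1.0 = 1.9 kcal/mol.
B (eclipsed): CHO–H eclipsed, I–Ph eclipsed, H–H eclipsed; 1.4 + 3.3 + 0.9 = 5.6 kcal/mol.
C (staggered): CHO–Ph gauche; 0.9 = 0.9 kcal/mol.
B has the highest total (5.6 kcal/mol).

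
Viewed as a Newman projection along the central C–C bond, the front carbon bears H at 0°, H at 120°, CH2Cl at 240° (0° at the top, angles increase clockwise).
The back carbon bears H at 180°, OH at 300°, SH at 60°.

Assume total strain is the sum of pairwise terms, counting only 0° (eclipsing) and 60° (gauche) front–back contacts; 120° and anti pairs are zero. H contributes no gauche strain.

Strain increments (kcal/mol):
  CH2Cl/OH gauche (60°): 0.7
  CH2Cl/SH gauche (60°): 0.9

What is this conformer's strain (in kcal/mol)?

This conformer (staggered): CH2Cl(240°)/OH(300°) gauche 0.7 → 0.7 kcal/mol.

0.7 kcal/mol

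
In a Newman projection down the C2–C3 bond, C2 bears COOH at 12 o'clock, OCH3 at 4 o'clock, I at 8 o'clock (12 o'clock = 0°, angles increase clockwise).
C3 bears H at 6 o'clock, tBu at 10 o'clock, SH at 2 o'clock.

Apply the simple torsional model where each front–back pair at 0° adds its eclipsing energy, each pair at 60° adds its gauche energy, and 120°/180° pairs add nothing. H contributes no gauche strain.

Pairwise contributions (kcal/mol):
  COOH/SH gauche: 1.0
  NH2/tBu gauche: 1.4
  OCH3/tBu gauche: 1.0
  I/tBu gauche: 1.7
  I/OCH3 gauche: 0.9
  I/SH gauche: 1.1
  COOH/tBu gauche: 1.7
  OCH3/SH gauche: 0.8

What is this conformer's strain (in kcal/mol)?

5.2 kcal/mol

This conformer (staggered): COOH–tBu gauche, COOH–SH gauche, OCH3–SH gauche, I–tBu gauche; 1.7 + 1.0 + 0.8 + 1.7 = 5.2 kcal/mol.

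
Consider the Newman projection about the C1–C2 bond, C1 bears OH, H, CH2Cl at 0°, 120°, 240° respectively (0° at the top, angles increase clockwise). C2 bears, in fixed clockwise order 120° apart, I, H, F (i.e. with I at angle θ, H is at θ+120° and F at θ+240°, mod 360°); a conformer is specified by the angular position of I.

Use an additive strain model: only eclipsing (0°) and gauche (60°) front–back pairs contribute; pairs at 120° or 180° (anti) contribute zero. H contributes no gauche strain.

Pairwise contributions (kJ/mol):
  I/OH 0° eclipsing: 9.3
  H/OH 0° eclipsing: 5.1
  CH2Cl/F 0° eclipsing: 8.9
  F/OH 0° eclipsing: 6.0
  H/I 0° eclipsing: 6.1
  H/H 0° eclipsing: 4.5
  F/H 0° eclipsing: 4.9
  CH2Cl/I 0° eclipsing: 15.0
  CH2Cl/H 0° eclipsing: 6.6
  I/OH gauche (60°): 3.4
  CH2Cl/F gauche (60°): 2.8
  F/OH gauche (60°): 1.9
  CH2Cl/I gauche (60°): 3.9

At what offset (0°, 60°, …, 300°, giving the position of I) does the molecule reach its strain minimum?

180°

I at 0° (eclipsed): OH–I eclipsed, H–H eclipsed, CH2Cl–F eclipsed; 9.3 + 4.5 + 8.9 = 22.7 kJ/mol.
I at 60° (staggered): OH–I gauche, OH–F gauche, CH2Cl–F gauche; 3.4 + 1.9 + 2.8 = 8.1 kJ/mol.
I at 120° (eclipsed): OH–F eclipsed, H–I eclipsed, CH2Cl–H eclipsed; 6.0 + 6.1 + 6.6 = 18.7 kJ/mol.
I at 180° (staggered): OH–F gauche, CH2Cl–I gauche; 1.9 + 3.9 = 5.8 kJ/mol.
I at 240° (eclipsed): OH–H eclipsed, H–F eclipsed, CH2Cl–I eclipsed; 5.1 + 4.9 + 15.0 = 25.0 kJ/mol.
I at 300° (staggered): OH–I gauche, CH2Cl–I gauche, CH2Cl–F gauche; 3.4 + 3.9 + 2.8 = 10.1 kJ/mol.
The minimum (5.8 kJ/mol) occurs with I at 180°.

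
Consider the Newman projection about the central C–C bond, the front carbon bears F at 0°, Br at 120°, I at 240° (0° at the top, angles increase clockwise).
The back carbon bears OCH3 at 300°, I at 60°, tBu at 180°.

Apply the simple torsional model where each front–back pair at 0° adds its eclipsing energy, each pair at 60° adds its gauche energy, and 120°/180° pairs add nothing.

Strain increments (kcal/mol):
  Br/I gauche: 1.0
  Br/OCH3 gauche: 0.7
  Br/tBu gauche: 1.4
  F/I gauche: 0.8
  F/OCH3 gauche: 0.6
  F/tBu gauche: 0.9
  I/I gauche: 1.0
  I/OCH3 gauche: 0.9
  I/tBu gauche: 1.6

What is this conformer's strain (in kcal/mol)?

This conformer (staggered): F(0°)/OCH3(300°) gauche 0.6; F(0°)/I(60°) gauche 0.8; Br(120°)/I(60°) gauche 1.0; Br(120°)/tBu(180°) gauche 1.4; I(240°)/OCH3(300°) gauche 0.9; I(240°)/tBu(180°) gauche 1.6 → 6.3 kcal/mol.

6.3 kcal/mol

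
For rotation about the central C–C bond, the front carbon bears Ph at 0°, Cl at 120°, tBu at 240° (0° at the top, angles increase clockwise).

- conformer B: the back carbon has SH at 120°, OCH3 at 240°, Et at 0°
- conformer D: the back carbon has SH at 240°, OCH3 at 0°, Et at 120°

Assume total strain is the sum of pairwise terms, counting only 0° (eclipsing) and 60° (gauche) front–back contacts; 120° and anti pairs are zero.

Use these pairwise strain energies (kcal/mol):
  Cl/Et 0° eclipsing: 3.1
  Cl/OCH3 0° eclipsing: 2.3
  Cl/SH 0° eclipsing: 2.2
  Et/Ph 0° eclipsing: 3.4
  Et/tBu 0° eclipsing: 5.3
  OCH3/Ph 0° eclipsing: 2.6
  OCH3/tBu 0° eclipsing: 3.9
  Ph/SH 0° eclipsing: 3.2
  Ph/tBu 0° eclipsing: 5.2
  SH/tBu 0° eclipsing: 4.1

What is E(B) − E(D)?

-0.3 kcal/mol

B (eclipsed): Ph(0°)/Et(0°) eclipsed 3.4; Cl(120°)/SH(120°) eclipsed 2.2; tBu(240°)/OCH3(240°) eclipsed 3.9 → 9.5 kcal/mol.
D (eclipsed): Ph(0°)/OCH3(0°) eclipsed 2.6; Cl(120°)/Et(120°) eclipsed 3.1; tBu(240°)/SH(240°) eclipsed 4.1 → 9.8 kcal/mol.
E(B) − E(D) = 9.5 − 9.8 = -0.3 kcal/mol.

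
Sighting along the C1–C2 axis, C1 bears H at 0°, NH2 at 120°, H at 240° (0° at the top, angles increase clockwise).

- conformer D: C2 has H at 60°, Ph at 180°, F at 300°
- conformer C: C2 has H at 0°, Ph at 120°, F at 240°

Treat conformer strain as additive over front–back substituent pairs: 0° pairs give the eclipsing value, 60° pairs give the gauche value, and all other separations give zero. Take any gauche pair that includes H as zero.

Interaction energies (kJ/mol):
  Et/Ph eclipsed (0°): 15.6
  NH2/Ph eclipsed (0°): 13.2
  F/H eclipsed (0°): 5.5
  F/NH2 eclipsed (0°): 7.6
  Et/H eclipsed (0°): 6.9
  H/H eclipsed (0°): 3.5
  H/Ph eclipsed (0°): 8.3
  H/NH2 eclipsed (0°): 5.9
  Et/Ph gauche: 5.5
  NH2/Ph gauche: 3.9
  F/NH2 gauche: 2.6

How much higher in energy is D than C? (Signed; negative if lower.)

D (staggered): NH2(120°)/Ph(180°) gauche 3.9 → 3.9 kJ/mol.
C (eclipsed): H(0°)/H(0°) eclipsed 3.5; NH2(120°)/Ph(120°) eclipsed 13.2; H(240°)/F(240°) eclipsed 5.5 → 22.2 kJ/mol.
E(D) − E(C) = 3.9 − 22.2 = -18.3 kJ/mol.

-18.3 kJ/mol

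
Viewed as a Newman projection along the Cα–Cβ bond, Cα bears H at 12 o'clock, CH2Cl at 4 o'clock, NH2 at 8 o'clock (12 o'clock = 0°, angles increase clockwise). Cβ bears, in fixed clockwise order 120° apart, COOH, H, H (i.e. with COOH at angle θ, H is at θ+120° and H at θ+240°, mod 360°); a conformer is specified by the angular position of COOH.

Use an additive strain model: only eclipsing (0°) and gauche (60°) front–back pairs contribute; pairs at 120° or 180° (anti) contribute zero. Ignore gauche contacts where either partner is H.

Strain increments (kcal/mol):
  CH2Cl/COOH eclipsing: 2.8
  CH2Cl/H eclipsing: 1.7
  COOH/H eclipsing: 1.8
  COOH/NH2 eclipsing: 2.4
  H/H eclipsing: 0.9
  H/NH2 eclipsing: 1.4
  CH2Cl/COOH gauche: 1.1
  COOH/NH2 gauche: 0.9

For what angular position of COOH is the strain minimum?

COOH at 0° (eclipsed): H–COOH eclipsed, CH2Cl–H eclipsed, NH2–H eclipsed; 1.8 + 1.7 + 1.4 = 4.9 kcal/mol.
COOH at 60° (staggered): CH2Cl–COOH gauche; 1.1 = 1.1 kcal/mol.
COOH at 120° (eclipsed): H–H eclipsed, CH2Cl–COOH eclipsed, NH2–H eclipsed; 0.9 + 2.8 + 1.4 = 5.1 kcal/mol.
COOH at 180° (staggered): CH2Cl–COOH gauche, NH2–COOH gauche; 1.1 + 0.9 = 2.0 kcal/mol.
COOH at 240° (eclipsed): H–H eclipsed, CH2Cl–H eclipsed, NH2–COOH eclipsed; 0.9 + 1.7 + 2.4 = 5.0 kcal/mol.
COOH at 300° (staggered): NH2–COOH gauche; 0.9 = 0.9 kcal/mol.
The minimum (0.9 kcal/mol) occurs with COOH at 300°.

300°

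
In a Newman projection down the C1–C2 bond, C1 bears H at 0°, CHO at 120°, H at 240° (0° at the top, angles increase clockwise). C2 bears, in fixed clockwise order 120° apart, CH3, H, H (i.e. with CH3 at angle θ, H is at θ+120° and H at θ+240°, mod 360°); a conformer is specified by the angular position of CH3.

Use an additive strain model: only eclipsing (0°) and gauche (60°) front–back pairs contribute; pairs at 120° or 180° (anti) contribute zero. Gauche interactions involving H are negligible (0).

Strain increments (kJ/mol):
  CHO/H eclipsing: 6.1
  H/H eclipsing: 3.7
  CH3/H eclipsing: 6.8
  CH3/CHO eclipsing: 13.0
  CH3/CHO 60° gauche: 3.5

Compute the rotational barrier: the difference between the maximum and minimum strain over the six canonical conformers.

20.4 kJ/mol

CH3 at 0° (eclipsed): H(0°)/CH3(0°) eclipsed 6.8; CHO(120°)/H(120°) eclipsed 6.1; H(240°)/H(240°) eclipsed 3.7 → 16.6 kJ/mol.
CH3 at 60° (staggered): CHO(120°)/CH3(60°) gauche 3.5 → 3.5 kJ/mol.
CH3 at 120° (eclipsed): H(0°)/H(0°) eclipsed 3.7; CHO(120°)/CH3(120°) eclipsed 13.0; H(240°)/H(240°) eclipsed 3.7 → 20.4 kJ/mol.
CH3 at 180° (staggered): CHO(120°)/CH3(180°) gauche 3.5 → 3.5 kJ/mol.
CH3 at 240° (eclipsed): H(0°)/H(0°) eclipsed 3.7; CHO(120°)/H(120°) eclipsed 6.1; H(240°)/CH3(240°) eclipsed 6.8 → 16.6 kJ/mol.
CH3 at 300° (staggered): no non-H gauche contacts → 0.0 kJ/mol.
Max at 120° (20.4 kJ/mol), min at 300° (0.0 kJ/mol); barrier = 20.4 kJ/mol.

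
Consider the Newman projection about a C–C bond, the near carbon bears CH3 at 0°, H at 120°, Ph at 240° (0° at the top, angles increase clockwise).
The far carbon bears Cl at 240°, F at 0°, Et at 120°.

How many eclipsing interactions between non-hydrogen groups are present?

Non-H eclipsing pairs: CH3(0°)/F(0°); Ph(240°)/Cl(240°) — 2 interactions.

2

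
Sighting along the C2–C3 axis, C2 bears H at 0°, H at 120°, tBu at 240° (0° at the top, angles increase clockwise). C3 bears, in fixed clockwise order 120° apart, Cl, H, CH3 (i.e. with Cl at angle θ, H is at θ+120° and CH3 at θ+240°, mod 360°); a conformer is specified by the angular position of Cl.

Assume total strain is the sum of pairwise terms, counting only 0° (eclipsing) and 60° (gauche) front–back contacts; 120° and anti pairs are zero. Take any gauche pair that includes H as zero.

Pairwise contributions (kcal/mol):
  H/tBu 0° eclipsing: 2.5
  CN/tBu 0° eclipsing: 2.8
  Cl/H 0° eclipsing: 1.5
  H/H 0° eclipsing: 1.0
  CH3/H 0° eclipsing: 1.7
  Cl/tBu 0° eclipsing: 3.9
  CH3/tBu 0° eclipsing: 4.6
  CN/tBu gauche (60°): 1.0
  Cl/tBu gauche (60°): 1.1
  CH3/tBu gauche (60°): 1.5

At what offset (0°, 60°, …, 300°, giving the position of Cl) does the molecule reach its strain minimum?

180°

Cl at 0° (eclipsed): H–Cl eclipsed, H–H eclipsed, tBu–CH3 eclipsed; 1.5 + 1.0 + 4.6 = 7.1 kcal/mol.
Cl at 60° (staggered): tBu–CH3 gauche; 1.5 = 1.5 kcal/mol.
Cl at 120° (eclipsed): H–CH3 eclipsed, H–Cl eclipsed, tBu–H eclipsed; 1.7 + 1.5 + 2.5 = 5.7 kcal/mol.
Cl at 180° (staggered): tBu–Cl gauche; 1.1 = 1.1 kcal/mol.
Cl at 240° (eclipsed): H–H eclipsed, H–CH3 eclipsed, tBu–Cl eclipsed; 1.0 + 1.7 + 3.9 = 6.6 kcal/mol.
Cl at 300° (staggered): tBu–Cl gauche, tBu–CH3 gauche; 1.1 + 1.5 = 2.6 kcal/mol.
The minimum (1.1 kcal/mol) occurs with Cl at 180°.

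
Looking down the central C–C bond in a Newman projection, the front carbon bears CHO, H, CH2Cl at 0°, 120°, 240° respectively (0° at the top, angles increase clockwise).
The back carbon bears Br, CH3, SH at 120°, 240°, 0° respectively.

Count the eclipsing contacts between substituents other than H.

2

Non-H eclipsing pairs: CHO(0°)/SH(0°); CH2Cl(240°)/CH3(240°) — 2 interactions.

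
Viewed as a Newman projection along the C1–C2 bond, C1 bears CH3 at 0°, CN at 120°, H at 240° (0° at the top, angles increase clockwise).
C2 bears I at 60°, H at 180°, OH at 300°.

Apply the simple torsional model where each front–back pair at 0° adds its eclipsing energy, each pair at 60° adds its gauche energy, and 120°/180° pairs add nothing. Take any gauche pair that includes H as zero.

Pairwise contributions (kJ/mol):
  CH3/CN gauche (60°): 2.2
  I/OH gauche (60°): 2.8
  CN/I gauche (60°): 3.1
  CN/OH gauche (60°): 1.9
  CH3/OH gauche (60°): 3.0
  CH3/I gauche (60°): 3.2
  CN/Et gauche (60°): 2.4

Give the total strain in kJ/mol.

This conformer (staggered): CH3(0°)/I(60°) gauche 3.2; CH3(0°)/OH(300°) gauche 3.0; CN(120°)/I(60°) gauche 3.1 → 9.3 kJ/mol.

9.3 kJ/mol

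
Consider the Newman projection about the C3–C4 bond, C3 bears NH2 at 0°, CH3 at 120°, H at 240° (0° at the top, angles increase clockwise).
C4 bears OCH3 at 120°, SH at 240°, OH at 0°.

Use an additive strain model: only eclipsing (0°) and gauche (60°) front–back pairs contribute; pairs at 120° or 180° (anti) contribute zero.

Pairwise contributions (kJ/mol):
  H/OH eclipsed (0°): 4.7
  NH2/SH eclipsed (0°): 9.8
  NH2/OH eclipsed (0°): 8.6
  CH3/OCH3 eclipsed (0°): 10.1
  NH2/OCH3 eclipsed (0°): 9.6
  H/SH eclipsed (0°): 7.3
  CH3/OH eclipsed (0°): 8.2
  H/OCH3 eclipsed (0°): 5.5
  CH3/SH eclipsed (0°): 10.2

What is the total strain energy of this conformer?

This conformer (eclipsed): NH2–OH eclipsed, CH3–OCH3 eclipsed, H–SH eclipsed; 8.6 + 10.1 + 7.3 = 26.0 kJ/mol.

26.0 kJ/mol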